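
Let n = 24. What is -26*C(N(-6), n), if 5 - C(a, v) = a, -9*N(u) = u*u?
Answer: -234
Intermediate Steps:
N(u) = -u²/9 (N(u) = -u*u/9 = -u²/9)
C(a, v) = 5 - a
-26*C(N(-6), n) = -26*(5 - (-1)*(-6)²/9) = -26*(5 - (-1)*36/9) = -26*(5 - 1*(-4)) = -26*(5 + 4) = -26*9 = -234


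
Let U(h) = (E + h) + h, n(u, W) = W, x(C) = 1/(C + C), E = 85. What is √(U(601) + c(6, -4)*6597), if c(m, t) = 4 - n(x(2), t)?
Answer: 3*√6007 ≈ 232.51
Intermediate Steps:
x(C) = 1/(2*C)
c(m, t) = 4 - t
U(h) = 85 + 2*h (U(h) = (85 + h) + h = 85 + 2*h)
√(U(601) + c(6, -4)*6597) = √((85 + 2*601) + (4 - 1*(-4))*6597) = √((85 + 1202) + (4 + 4)*6597) = √(1287 + 8*6597) = √(1287 + 52776) = √54063 = 3*√6007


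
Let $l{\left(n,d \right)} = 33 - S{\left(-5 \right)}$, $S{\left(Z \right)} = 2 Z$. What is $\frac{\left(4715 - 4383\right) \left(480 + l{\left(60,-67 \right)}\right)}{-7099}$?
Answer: $- \frac{173636}{7099} \approx -24.459$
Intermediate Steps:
$l{\left(n,d \right)} = 43$ ($l{\left(n,d \right)} = 33 - 2 \left(-5\right) = 33 - -10 = 33 + 10 = 43$)
$\frac{\left(4715 - 4383\right) \left(480 + l{\left(60,-67 \right)}\right)}{-7099} = \frac{\left(4715 - 4383\right) \left(480 + 43\right)}{-7099} = 332 \cdot 523 \left(- \frac{1}{7099}\right) = 173636 \left(- \frac{1}{7099}\right) = - \frac{173636}{7099}$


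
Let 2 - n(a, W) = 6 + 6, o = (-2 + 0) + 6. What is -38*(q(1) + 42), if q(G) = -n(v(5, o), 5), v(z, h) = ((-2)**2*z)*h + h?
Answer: -1976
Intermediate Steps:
o = 4 (o = -2 + 6 = 4)
v(z, h) = h + 4*h*z (v(z, h) = (4*z)*h + h = 4*h*z + h = h + 4*h*z)
n(a, W) = -10 (n(a, W) = 2 - (6 + 6) = 2 - 1*12 = 2 - 12 = -10)
q(G) = 10 (q(G) = -1*(-10) = 10)
-38*(q(1) + 42) = -38*(10 + 42) = -38*52 = -1976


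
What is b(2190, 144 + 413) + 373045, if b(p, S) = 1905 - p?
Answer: 372760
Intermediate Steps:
b(2190, 144 + 413) + 373045 = (1905 - 1*2190) + 373045 = (1905 - 2190) + 373045 = -285 + 373045 = 372760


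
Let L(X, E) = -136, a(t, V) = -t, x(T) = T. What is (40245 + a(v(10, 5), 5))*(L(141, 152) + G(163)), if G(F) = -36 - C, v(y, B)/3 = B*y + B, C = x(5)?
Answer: -7094160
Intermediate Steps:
C = 5
v(y, B) = 3*B + 3*B*y (v(y, B) = 3*(B*y + B) = 3*(B + B*y) = 3*B + 3*B*y)
G(F) = -41 (G(F) = -36 - 1*5 = -36 - 5 = -41)
(40245 + a(v(10, 5), 5))*(L(141, 152) + G(163)) = (40245 - 3*5*(1 + 10))*(-136 - 41) = (40245 - 3*5*11)*(-177) = (40245 - 1*165)*(-177) = (40245 - 165)*(-177) = 40080*(-177) = -7094160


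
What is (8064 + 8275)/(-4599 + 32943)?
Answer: 16339/28344 ≈ 0.57645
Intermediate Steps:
(8064 + 8275)/(-4599 + 32943) = 16339/28344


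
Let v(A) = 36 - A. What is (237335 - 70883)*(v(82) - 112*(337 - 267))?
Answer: -1312640472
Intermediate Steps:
(237335 - 70883)*(v(82) - 112*(337 - 267)) = (237335 - 70883)*((36 - 1*82) - 112*(337 - 267)) = 166452*((36 - 82) - 112*70) = 166452*(-46 - 7840) = 166452*(-7886) = -1312640472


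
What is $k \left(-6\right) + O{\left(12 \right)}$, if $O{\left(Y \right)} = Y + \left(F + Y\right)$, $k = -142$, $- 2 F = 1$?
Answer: $\frac{1751}{2} \approx 875.5$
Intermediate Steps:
$F = - \frac{1}{2}$ ($F = \left(- \frac{1}{2}\right) 1 = - \frac{1}{2} \approx -0.5$)
$O{\left(Y \right)} = - \frac{1}{2} + 2 Y$ ($O{\left(Y \right)} = Y + \left(- \frac{1}{2} + Y\right) = - \frac{1}{2} + 2 Y$)
$k \left(-6\right) + O{\left(12 \right)} = \left(-142\right) \left(-6\right) + \left(- \frac{1}{2} + 2 \cdot 12\right) = 852 + \left(- \frac{1}{2} + 24\right) = 852 + \frac{47}{2} = \frac{1751}{2}$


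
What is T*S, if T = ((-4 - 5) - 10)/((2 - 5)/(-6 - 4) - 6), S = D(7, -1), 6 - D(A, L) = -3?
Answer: 30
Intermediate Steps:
D(A, L) = 9 (D(A, L) = 6 - 1*(-3) = 6 + 3 = 9)
S = 9
T = 10/3 (T = (-9 - 10)/(-3/(-10) - 6) = -19/(-3*(-⅒) - 6) = -19/(3/10 - 6) = -19/(-57/10) = -19*(-10/57) = 10/3 ≈ 3.3333)
T*S = (10/3)*9 = 30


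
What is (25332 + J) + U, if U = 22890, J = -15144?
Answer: 33078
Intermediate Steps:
(25332 + J) + U = (25332 - 15144) + 22890 = 10188 + 22890 = 33078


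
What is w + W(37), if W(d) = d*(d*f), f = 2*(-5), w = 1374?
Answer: -12316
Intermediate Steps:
f = -10
W(d) = -10*d² (W(d) = d*(d*(-10)) = d*(-10*d) = -10*d²)
w + W(37) = 1374 - 10*37² = 1374 - 10*1369 = 1374 - 13690 = -12316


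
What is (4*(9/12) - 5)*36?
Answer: -72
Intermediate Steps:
(4*(9/12) - 5)*36 = (4*(9*(1/12)) - 5)*36 = (4*(¾) - 5)*36 = (3 - 5)*36 = -2*36 = -72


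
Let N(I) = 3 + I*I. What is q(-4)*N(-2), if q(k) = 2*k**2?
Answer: 224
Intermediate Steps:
N(I) = 3 + I**2
q(-4)*N(-2) = (2*(-4)**2)*(3 + (-2)**2) = (2*16)*(3 + 4) = 32*7 = 224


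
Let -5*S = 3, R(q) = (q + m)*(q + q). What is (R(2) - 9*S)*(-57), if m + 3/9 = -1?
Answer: -2299/5 ≈ -459.80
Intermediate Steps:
m = -4/3 (m = -⅓ - 1 = -4/3 ≈ -1.3333)
R(q) = 2*q*(-4/3 + q) (R(q) = (q - 4/3)*(q + q) = (-4/3 + q)*(2*q) = 2*q*(-4/3 + q))
S = -⅗ (S = -⅕*3 = -⅗ ≈ -0.60000)
(R(2) - 9*S)*(-57) = ((⅔)*2*(-4 + 3*2) - 9*(-⅗))*(-57) = ((⅔)*2*(-4 + 6) + 27/5)*(-57) = ((⅔)*2*2 + 27/5)*(-57) = (8/3 + 27/5)*(-57) = (121/15)*(-57) = -2299/5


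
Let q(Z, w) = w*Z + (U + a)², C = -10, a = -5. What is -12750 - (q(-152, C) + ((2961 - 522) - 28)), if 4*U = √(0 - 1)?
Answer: -267295/16 + 5*I/2 ≈ -16706.0 + 2.5*I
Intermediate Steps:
U = I/4 (U = √(0 - 1)/4 = √(-1)/4 = I/4 ≈ 0.25*I)
q(Z, w) = (-5 + I/4)² + Z*w (q(Z, w) = w*Z + (I/4 - 5)² = Z*w + (-5 + I/4)² = (-5 + I/4)² + Z*w)
-12750 - (q(-152, C) + ((2961 - 522) - 28)) = -12750 - (((20 - I)²/16 - 152*(-10)) + ((2961 - 522) - 28)) = -12750 - (((20 - I)²/16 + 1520) + (2439 - 28)) = -12750 - ((1520 + (20 - I)²/16) + 2411) = -12750 - (3931 + (20 - I)²/16) = -12750 + (-3931 - (20 - I)²/16) = -16681 - (20 - I)²/16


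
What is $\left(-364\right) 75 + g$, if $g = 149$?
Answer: $-27151$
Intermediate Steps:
$\left(-364\right) 75 + g = \left(-364\right) 75 + 149 = -27300 + 149 = -27151$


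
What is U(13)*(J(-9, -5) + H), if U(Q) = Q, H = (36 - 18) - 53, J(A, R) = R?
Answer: -520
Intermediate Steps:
H = -35 (H = 18 - 53 = -35)
U(13)*(J(-9, -5) + H) = 13*(-5 - 35) = 13*(-40) = -520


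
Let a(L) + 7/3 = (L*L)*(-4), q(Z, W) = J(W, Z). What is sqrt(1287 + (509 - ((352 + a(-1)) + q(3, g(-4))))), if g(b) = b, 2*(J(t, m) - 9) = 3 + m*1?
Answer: sqrt(12945)/3 ≈ 37.925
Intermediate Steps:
J(t, m) = 21/2 + m/2 (J(t, m) = 9 + (3 + m*1)/2 = 9 + (3 + m)/2 = 9 + (3/2 + m/2) = 21/2 + m/2)
q(Z, W) = 21/2 + Z/2
a(L) = -7/3 - 4*L**2 (a(L) = -7/3 + (L*L)*(-4) = -7/3 + L**2*(-4) = -7/3 - 4*L**2)
sqrt(1287 + (509 - ((352 + a(-1)) + q(3, g(-4))))) = sqrt(1287 + (509 - ((352 + (-7/3 - 4*(-1)**2)) + (21/2 + (1/2)*3)))) = sqrt(1287 + (509 - ((352 + (-7/3 - 4*1)) + (21/2 + 3/2)))) = sqrt(1287 + (509 - ((352 + (-7/3 - 4)) + 12))) = sqrt(1287 + (509 - ((352 - 19/3) + 12))) = sqrt(1287 + (509 - (1037/3 + 12))) = sqrt(1287 + (509 - 1*1073/3)) = sqrt(1287 + (509 - 1073/3)) = sqrt(1287 + 454/3) = sqrt(4315/3) = sqrt(12945)/3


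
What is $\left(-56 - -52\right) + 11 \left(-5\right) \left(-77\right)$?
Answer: $4231$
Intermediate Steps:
$\left(-56 - -52\right) + 11 \left(-5\right) \left(-77\right) = \left(-56 + 52\right) - -4235 = -4 + 4235 = 4231$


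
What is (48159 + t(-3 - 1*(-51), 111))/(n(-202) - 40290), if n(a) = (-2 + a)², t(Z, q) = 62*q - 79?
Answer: 27481/663 ≈ 41.449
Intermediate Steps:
t(Z, q) = -79 + 62*q
(48159 + t(-3 - 1*(-51), 111))/(n(-202) - 40290) = (48159 + (-79 + 62*111))/((-2 - 202)² - 40290) = (48159 + (-79 + 6882))/((-204)² - 40290) = (48159 + 6803)/(41616 - 40290) = 54962/1326 = 54962*(1/1326) = 27481/663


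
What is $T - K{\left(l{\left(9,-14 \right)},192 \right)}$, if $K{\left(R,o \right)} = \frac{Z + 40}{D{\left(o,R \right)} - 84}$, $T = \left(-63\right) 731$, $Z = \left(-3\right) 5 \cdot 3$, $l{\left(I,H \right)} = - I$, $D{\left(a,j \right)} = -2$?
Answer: $- \frac{3960563}{86} \approx -46053.0$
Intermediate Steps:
$Z = -45$ ($Z = \left(-15\right) 3 = -45$)
$T = -46053$
$K{\left(R,o \right)} = \frac{5}{86}$ ($K{\left(R,o \right)} = \frac{-45 + 40}{-2 - 84} = - \frac{5}{-86} = \left(-5\right) \left(- \frac{1}{86}\right) = \frac{5}{86}$)
$T - K{\left(l{\left(9,-14 \right)},192 \right)} = -46053 - \frac{5}{86} = - \frac{3960563}{86}$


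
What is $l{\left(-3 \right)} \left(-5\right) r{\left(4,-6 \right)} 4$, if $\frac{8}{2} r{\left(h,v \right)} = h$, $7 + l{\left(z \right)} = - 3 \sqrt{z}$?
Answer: $140 + 60 i \sqrt{3} \approx 140.0 + 103.92 i$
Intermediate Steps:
$l{\left(z \right)} = -7 - 3 \sqrt{z}$
$r{\left(h,v \right)} = \frac{h}{4}$
$l{\left(-3 \right)} \left(-5\right) r{\left(4,-6 \right)} 4 = \left(-7 - 3 \sqrt{-3}\right) \left(-5\right) \frac{1}{4} \cdot 4 \cdot 4 = \left(-7 - 3 i \sqrt{3}\right) \left(-5\right) 1 \cdot 4 = \left(35 + 15 i \sqrt{3}\right) 1 \cdot 4 = \left(35 + 15 i \sqrt{3}\right) 4 = 140 + 60 i \sqrt{3}$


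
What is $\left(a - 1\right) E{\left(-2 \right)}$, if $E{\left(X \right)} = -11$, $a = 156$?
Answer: $-1705$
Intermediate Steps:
$\left(a - 1\right) E{\left(-2 \right)} = \left(156 - 1\right) \left(-11\right) = 155 \left(-11\right) = -1705$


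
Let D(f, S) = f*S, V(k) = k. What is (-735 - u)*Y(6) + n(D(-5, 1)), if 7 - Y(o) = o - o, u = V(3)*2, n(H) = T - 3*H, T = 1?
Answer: -5171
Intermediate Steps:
D(f, S) = S*f
n(H) = 1 - 3*H
u = 6 (u = 3*2 = 6)
Y(o) = 7 (Y(o) = 7 - (o - o) = 7 - 1*0 = 7 + 0 = 7)
(-735 - u)*Y(6) + n(D(-5, 1)) = (-735 - 1*6)*7 + (1 - 3*(-5)) = (-735 - 6)*7 + (1 - 3*(-5)) = -741*7 + (1 + 15) = -5187 + 16 = -5171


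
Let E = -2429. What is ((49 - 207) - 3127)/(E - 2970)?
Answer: 3285/5399 ≈ 0.60845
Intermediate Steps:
((49 - 207) - 3127)/(E - 2970) = ((49 - 207) - 3127)/(-2429 - 2970) = (-158 - 3127)/(-5399) = -3285*(-1/5399) = 3285/5399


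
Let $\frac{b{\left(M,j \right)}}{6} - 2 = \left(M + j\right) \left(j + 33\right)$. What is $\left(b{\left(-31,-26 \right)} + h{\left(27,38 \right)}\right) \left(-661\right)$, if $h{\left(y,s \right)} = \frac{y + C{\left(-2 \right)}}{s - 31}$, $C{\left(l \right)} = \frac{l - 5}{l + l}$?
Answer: $\frac{44010041}{28} \approx 1.5718 \cdot 10^{6}$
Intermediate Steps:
$b{\left(M,j \right)} = 12 + 6 \left(33 + j\right) \left(M + j\right)$ ($b{\left(M,j \right)} = 12 + 6 \left(M + j\right) \left(j + 33\right) = 12 + 6 \left(M + j\right) \left(33 + j\right) = 12 + 6 \left(33 + j\right) \left(M + j\right)$)
$C{\left(l \right)} = \frac{-5 + l}{2 l}$
$h{\left(y,s \right)} = \frac{\frac{7}{4} + y}{-31 + s}$ ($h{\left(y,s \right)} = \frac{y + \frac{-5 - 2}{2 \left(-2\right)}}{s - 31} = \frac{y + \frac{1}{2} \left(- \frac{1}{2}\right) \left(-7\right)}{-31 + s} = \frac{y + \frac{7}{4}}{-31 + s} = \frac{\frac{7}{4} + y}{-31 + s}$)
$\left(b{\left(-31,-26 \right)} + h{\left(27,38 \right)}\right) \left(-661\right) = \left(\left(12 + 6 \left(-26\right)^{2} + 198 \left(-31\right) + 198 \left(-26\right) + 6 \left(-31\right) \left(-26\right)\right) + \frac{\frac{7}{4} + 27}{-31 + 38}\right) \left(-661\right) = \left(\left(12 + 6 \cdot 676 - 6138 - 5148 + 4836\right) + \frac{1}{7} \cdot \frac{115}{4}\right) \left(-661\right) = \left(\left(12 + 4056 - 6138 - 5148 + 4836\right) + \frac{1}{7} \cdot \frac{115}{4}\right) \left(-661\right) = \left(-2382 + \frac{115}{28}\right) \left(-661\right) = \left(- \frac{66581}{28}\right) \left(-661\right) = \frac{44010041}{28}$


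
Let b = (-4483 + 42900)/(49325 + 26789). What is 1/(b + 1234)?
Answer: 76114/93963093 ≈ 0.00081004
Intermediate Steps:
b = 38417/76114 ≈ 0.50473
1/(b + 1234) = 1/(38417/76114 + 1234) = 1/(93963093/76114) = 76114/93963093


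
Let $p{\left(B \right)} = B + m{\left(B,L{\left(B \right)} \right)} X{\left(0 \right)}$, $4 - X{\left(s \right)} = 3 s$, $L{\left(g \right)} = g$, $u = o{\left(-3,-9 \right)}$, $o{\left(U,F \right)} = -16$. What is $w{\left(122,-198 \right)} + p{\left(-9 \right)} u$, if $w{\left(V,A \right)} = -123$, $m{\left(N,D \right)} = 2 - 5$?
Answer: $213$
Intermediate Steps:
$u = -16$
$m{\left(N,D \right)} = -3$
$X{\left(s \right)} = 4 - 3 s$
$p{\left(B \right)} = -12 + B$ ($p{\left(B \right)} = B - 3 \left(4 - 0\right) = B - 3 \left(4 + 0\right) = B - 12 = -12 + B$)
$w{\left(122,-198 \right)} + p{\left(-9 \right)} u = -123 + \left(-12 - 9\right) \left(-16\right) = -123 - -336 = -123 + 336 = 213$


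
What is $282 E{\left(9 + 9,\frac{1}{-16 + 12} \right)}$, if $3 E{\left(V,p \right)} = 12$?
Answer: $1128$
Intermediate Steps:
$E{\left(V,p \right)} = 4$ ($E{\left(V,p \right)} = \frac{1}{3} \cdot 12 = 4$)
$282 E{\left(9 + 9,\frac{1}{-16 + 12} \right)} = 282 \cdot 4 = 1128$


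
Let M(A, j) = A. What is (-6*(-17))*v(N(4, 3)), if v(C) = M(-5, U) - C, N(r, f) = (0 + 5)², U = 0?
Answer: -3060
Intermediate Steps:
N(r, f) = 25 (N(r, f) = 5² = 25)
v(C) = -5 - C
(-6*(-17))*v(N(4, 3)) = (-6*(-17))*(-5 - 1*25) = 102*(-5 - 25) = 102*(-30) = -3060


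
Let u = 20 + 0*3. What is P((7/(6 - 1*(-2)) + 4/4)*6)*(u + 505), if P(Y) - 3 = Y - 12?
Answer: 4725/4 ≈ 1181.3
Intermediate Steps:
P(Y) = -9 + Y (P(Y) = 3 + (Y - 12) = 3 + (-12 + Y) = -9 + Y)
u = 20 (u = 20 + 0 = 20)
P((7/(6 - 1*(-2)) + 4/4)*6)*(u + 505) = (-9 + (7/(6 - 1*(-2)) + 4/4)*6)*(20 + 505) = (-9 + (7/(6 + 2) + 4*(1/4))*6)*525 = (-9 + (7/8 + 1)*6)*525 = (-9 + (15/8)*6)*525 = (-9 + 45/4)*525 = (9/4)*525 = 4725/4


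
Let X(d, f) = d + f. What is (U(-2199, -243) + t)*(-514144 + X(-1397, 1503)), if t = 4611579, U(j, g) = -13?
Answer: -2370520163508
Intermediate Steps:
(U(-2199, -243) + t)*(-514144 + X(-1397, 1503)) = (-13 + 4611579)*(-514144 + (-1397 + 1503)) = 4611566*(-514144 + 106) = 4611566*(-514038) = -2370520163508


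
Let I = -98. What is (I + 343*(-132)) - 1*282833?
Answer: -328207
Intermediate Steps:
(I + 343*(-132)) - 1*282833 = (-98 + 343*(-132)) - 1*282833 = (-98 - 45276) - 282833 = -45374 - 282833 = -328207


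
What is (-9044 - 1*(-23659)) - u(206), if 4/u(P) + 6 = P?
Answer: 730749/50 ≈ 14615.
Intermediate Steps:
u(P) = 4/(-6 + P)
(-9044 - 1*(-23659)) - u(206) = (-9044 - 1*(-23659)) - 4/(-6 + 206) = (-9044 + 23659) - 4/200 = 14615 - 4/200 = 14615 - 1*1/50 = 14615 - 1/50 = 730749/50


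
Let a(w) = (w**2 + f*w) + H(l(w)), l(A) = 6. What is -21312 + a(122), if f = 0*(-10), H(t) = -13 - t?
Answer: -6447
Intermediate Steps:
f = 0
a(w) = -19 + w**2 (a(w) = (w**2 + 0*w) + (-13 - 1*6) = (w**2 + 0) + (-13 - 6) = w**2 - 19 = -19 + w**2)
-21312 + a(122) = -21312 + (-19 + 122**2) = -21312 + (-19 + 14884) = -21312 + 14865 = -6447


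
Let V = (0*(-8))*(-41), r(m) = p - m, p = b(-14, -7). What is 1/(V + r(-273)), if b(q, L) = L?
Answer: 1/266 ≈ 0.0037594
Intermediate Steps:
p = -7
r(m) = -7 - m
V = 0 (V = 0*(-41) = 0)
1/(V + r(-273)) = 1/(0 + (-7 - 1*(-273))) = 1/(0 + (-7 + 273)) = 1/(0 + 266) = 1/266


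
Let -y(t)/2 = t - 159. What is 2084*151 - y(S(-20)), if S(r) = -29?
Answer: 314308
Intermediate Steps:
y(t) = 318 - 2*t (y(t) = -2*(t - 159) = -2*(-159 + t) = 318 - 2*t)
2084*151 - y(S(-20)) = 2084*151 - (318 - 2*(-29)) = 314684 - (318 + 58) = 314684 - 1*376 = 314684 - 376 = 314308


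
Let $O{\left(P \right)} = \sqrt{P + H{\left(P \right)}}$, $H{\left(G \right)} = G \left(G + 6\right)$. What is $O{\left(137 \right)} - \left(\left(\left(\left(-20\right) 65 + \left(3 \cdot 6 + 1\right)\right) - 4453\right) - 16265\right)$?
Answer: $21999 + 12 \sqrt{137} \approx 22139.0$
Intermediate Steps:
$H{\left(G \right)} = G \left(6 + G\right)$
$O{\left(P \right)} = \sqrt{P + P \left(6 + P\right)}$
$O{\left(137 \right)} - \left(\left(\left(\left(-20\right) 65 + \left(3 \cdot 6 + 1\right)\right) - 4453\right) - 16265\right) = \sqrt{137 \left(7 + 137\right)} - \left(\left(\left(\left(-20\right) 65 + \left(3 \cdot 6 + 1\right)\right) - 4453\right) - 16265\right) = \sqrt{137 \cdot 144} - \left(\left(\left(-1300 + \left(18 + 1\right)\right) - 4453\right) - 16265\right) = \sqrt{19728} - \left(\left(\left(-1300 + 19\right) - 4453\right) - 16265\right) = 12 \sqrt{137} - \left(\left(-1281 - 4453\right) - 16265\right) = 12 \sqrt{137} - \left(-5734 - 16265\right) = 12 \sqrt{137} - -21999 = 12 \sqrt{137} + 21999 = 21999 + 12 \sqrt{137}$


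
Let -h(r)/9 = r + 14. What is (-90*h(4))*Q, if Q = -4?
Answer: -58320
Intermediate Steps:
h(r) = -126 - 9*r (h(r) = -9*(r + 14) = -9*(14 + r) = -126 - 9*r)
(-90*h(4))*Q = -90*(-126 - 9*4)*(-4) = -90*(-126 - 36)*(-4) = -90*(-162)*(-4) = 14580*(-4) = -58320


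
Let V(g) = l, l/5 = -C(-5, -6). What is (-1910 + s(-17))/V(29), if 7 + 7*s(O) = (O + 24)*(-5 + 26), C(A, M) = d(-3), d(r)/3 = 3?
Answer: 42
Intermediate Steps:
d(r) = 9 (d(r) = 3*3 = 9)
C(A, M) = 9
l = -45 (l = 5*(-1*9) = 5*(-9) = -45)
V(g) = -45
s(O) = 71 + 3*O (s(O) = -1 + ((O + 24)*(-5 + 26))/7 = -1 + ((24 + O)*21)/7 = -1 + (504 + 21*O)/7 = -1 + (72 + 3*O) = 71 + 3*O)
(-1910 + s(-17))/V(29) = (-1910 + (71 + 3*(-17)))/(-45) = (-1910 + (71 - 51))*(-1/45) = (-1910 + 20)*(-1/45) = -1890*(-1/45) = 42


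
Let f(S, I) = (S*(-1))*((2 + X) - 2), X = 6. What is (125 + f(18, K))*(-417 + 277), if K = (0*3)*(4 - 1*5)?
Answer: -2380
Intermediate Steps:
K = 0 (K = 0*(4 - 5) = 0*(-1) = 0)
f(S, I) = -6*S (f(S, I) = (S*(-1))*((2 + 6) - 2) = (-S)*(8 - 2) = -S*6 = -6*S)
(125 + f(18, K))*(-417 + 277) = (125 - 6*18)*(-417 + 277) = (125 - 108)*(-140) = 17*(-140) = -2380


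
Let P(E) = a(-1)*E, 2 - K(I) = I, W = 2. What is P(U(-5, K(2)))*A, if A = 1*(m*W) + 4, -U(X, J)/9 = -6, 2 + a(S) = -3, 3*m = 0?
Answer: -1080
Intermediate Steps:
m = 0 (m = (⅓)*0 = 0)
K(I) = 2 - I
a(S) = -5 (a(S) = -2 - 3 = -5)
U(X, J) = 54 (U(X, J) = -9*(-6) = 54)
P(E) = -5*E
A = 4 (A = 1*(0*2) + 4 = 1*0 + 4 = 0 + 4 = 4)
P(U(-5, K(2)))*A = -5*54*4 = -270*4 = -1080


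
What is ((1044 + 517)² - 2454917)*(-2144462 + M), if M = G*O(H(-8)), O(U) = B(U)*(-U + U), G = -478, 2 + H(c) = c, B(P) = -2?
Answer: 39020630552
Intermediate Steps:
H(c) = -2 + c
O(U) = 0 (O(U) = -2*(-U + U) = -2*0 = 0)
M = 0 (M = -478*0 = 0)
((1044 + 517)² - 2454917)*(-2144462 + M) = ((1044 + 517)² - 2454917)*(-2144462 + 0) = (1561² - 2454917)*(-2144462) = (2436721 - 2454917)*(-2144462) = -18196*(-2144462) = 39020630552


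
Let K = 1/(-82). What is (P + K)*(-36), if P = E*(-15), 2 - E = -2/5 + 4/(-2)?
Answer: 97434/41 ≈ 2376.4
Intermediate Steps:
K = -1/82 ≈ -0.012195
E = 22/5 (E = 2 - (-2/5 + 4/(-2)) = 2 - (-2*⅕ + 4*(-½)) = 2 - (-⅖ - 2) = 2 - 1*(-12/5) = 2 + 12/5 = 22/5 ≈ 4.4000)
P = -66 (P = (22/5)*(-15) = -66)
(P + K)*(-36) = (-66 - 1/82)*(-36) = -5413/82*(-36) = 97434/41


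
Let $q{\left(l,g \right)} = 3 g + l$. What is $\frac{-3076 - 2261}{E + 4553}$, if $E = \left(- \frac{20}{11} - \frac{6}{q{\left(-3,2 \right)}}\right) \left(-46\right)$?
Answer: $- \frac{58707}{52015} \approx -1.1287$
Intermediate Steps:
$q{\left(l,g \right)} = l + 3 g$
$E = \frac{1932}{11}$ ($E = \left(- \frac{20}{11} - \frac{6}{-3 + 3 \cdot 2}\right) \left(-46\right) = \left(\left(-20\right) \frac{1}{11} - \frac{6}{-3 + 6}\right) \left(-46\right) = \left(- \frac{20}{11} - \frac{6}{3}\right) \left(-46\right) = \left(- \frac{20}{11} - 2\right) \left(-46\right) = \left(- \frac{42}{11}\right) \left(-46\right) = \frac{1932}{11} \approx 175.64$)
$\frac{-3076 - 2261}{E + 4553} = \frac{-3076 - 2261}{\frac{1932}{11} + 4553} = - \frac{5337}{\frac{52015}{11}} = \left(-5337\right) \frac{11}{52015} = - \frac{58707}{52015}$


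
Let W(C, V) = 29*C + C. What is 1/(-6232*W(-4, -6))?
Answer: 1/747840 ≈ 1.3372e-6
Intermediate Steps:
W(C, V) = 30*C
1/(-6232*W(-4, -6)) = 1/(-186960*(-4)) = 1/(-6232*(-120)) = 1/747840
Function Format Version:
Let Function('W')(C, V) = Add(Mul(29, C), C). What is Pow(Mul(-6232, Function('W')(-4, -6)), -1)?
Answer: Rational(1, 747840) ≈ 1.3372e-6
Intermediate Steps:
Function('W')(C, V) = Mul(30, C)
Pow(Mul(-6232, Function('W')(-4, -6)), -1) = Pow(Mul(-6232, Mul(30, -4)), -1) = Pow(Mul(-6232, -120), -1) = Pow(747840, -1) = Rational(1, 747840)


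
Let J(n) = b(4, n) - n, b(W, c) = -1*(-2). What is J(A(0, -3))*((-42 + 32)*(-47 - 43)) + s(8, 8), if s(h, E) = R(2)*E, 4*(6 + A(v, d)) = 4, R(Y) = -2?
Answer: 6284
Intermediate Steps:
b(W, c) = 2
A(v, d) = -5 (A(v, d) = -6 + (¼)*4 = -6 + 1 = -5)
J(n) = 2 - n
s(h, E) = -2*E
J(A(0, -3))*((-42 + 32)*(-47 - 43)) + s(8, 8) = (2 - 1*(-5))*((-42 + 32)*(-47 - 43)) - 2*8 = (2 + 5)*(-10*(-90)) - 16 = 7*900 - 16 = 6300 - 16 = 6284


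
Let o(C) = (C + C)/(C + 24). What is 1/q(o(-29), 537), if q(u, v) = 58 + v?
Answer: 1/595 ≈ 0.0016807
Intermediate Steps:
o(C) = 2*C/(24 + C) (o(C) = (2*C)/(24 + C) = 2*C/(24 + C))
1/q(o(-29), 537) = 1/(58 + 537) = 1/595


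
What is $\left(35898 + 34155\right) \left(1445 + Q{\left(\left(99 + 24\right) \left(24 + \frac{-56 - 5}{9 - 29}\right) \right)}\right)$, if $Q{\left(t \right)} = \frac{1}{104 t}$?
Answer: $\frac{58377979045765}{576706} \approx 1.0123 \cdot 10^{8}$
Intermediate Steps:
$Q{\left(t \right)} = \frac{1}{104 t}$
$\left(35898 + 34155\right) \left(1445 + Q{\left(\left(99 + 24\right) \left(24 + \frac{-56 - 5}{9 - 29}\right) \right)}\right) = \left(35898 + 34155\right) \left(1445 + \frac{1}{104 \left(99 + 24\right) \left(24 + \frac{-56 - 5}{9 - 29}\right)}\right) = 70053 \left(1445 + \frac{1}{104 \cdot 123 \left(24 - \frac{61}{-20}\right)}\right) = 70053 \left(1445 + \frac{1}{104 \cdot 123 \left(24 - - \frac{61}{20}\right)}\right) = 70053 \left(1445 + \frac{1}{104 \cdot 123 \left(24 + \frac{61}{20}\right)}\right) = 70053 \left(1445 + \frac{1}{104 \cdot 123 \cdot \frac{541}{20}}\right) = 70053 \left(1445 + \frac{1}{104 \cdot \frac{66543}{20}}\right) = 70053 \left(1445 + \frac{1}{104} \cdot \frac{20}{66543}\right) = 70053 \left(1445 + \frac{5}{1730118}\right) = 70053 \cdot \frac{2500020515}{1730118} = \frac{58377979045765}{576706}$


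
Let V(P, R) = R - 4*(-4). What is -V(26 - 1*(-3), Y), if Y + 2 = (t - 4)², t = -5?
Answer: -95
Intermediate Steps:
Y = 79 (Y = -2 + (-5 - 4)² = -2 + (-9)² = -2 + 81 = 79)
V(P, R) = 16 + R (V(P, R) = R + 16 = 16 + R)
-V(26 - 1*(-3), Y) = -(16 + 79) = -1*95 = -95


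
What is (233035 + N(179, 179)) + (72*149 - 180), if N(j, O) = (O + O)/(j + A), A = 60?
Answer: 58216695/239 ≈ 2.4358e+5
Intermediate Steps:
N(j, O) = 2*O/(60 + j) (N(j, O) = (O + O)/(j + 60) = (2*O)/(60 + j) = 2*O/(60 + j))
(233035 + N(179, 179)) + (72*149 - 180) = (233035 + 2*179/(60 + 179)) + (72*149 - 180) = (233035 + 2*179/239) + (10728 - 180) = (233035 + 2*179*(1/239)) + 10548 = (233035 + 358/239) + 10548 = 55695723/239 + 10548 = 58216695/239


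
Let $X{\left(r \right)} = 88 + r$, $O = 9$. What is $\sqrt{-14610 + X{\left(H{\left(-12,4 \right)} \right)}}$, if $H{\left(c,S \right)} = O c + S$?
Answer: $i \sqrt{14626} \approx 120.94 i$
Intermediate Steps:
$H{\left(c,S \right)} = S + 9 c$ ($H{\left(c,S \right)} = 9 c + S = S + 9 c$)
$\sqrt{-14610 + X{\left(H{\left(-12,4 \right)} \right)}} = \sqrt{-14610 + \left(88 + \left(4 + 9 \left(-12\right)\right)\right)} = \sqrt{-14610 + \left(88 + \left(4 - 108\right)\right)} = \sqrt{-14610 + \left(88 - 104\right)} = \sqrt{-14610 - 16} = \sqrt{-14626} = i \sqrt{14626}$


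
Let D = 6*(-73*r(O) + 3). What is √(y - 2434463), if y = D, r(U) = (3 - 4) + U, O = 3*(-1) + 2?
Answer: I*√2433569 ≈ 1560.0*I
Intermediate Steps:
O = -1 (O = -3 + 2 = -1)
r(U) = -1 + U
D = 894 (D = 6*(-73*(-1 - 1) + 3) = 6*(-73*(-2) + 3) = 6*(146 + 3) = 6*149 = 894)
y = 894
√(y - 2434463) = √(894 - 2434463) = √(-2433569) = I*√2433569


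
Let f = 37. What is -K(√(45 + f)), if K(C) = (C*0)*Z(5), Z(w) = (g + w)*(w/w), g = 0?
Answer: 0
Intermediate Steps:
Z(w) = w (Z(w) = (0 + w)*(w/w) = w*1 = w)
K(C) = 0 (K(C) = (C*0)*5 = 0*5 = 0)
-K(√(45 + f)) = -1*0 = 0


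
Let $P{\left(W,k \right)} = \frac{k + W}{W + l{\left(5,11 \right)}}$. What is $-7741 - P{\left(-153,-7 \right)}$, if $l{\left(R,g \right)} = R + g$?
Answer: $- \frac{1060677}{137} \approx -7742.2$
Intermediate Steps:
$P{\left(W,k \right)} = \frac{W + k}{16 + W}$ ($P{\left(W,k \right)} = \frac{k + W}{W + \left(5 + 11\right)} = \frac{W + k}{W + 16} = \frac{W + k}{16 + W}$)
$-7741 - P{\left(-153,-7 \right)} = -7741 - \frac{-153 - 7}{16 - 153} = -7741 - \frac{1}{-137} \left(-160\right) = -7741 - \left(- \frac{1}{137}\right) \left(-160\right) = -7741 - \frac{160}{137} = - \frac{1060677}{137}$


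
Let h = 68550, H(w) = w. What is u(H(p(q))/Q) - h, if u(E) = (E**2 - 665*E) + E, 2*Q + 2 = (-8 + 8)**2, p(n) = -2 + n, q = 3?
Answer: -67885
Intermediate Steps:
Q = -1 (Q = -1 + (-8 + 8)**2/2 = -1 + (1/2)*0**2 = -1 + (1/2)*0 = -1 + 0 = -1)
u(E) = E**2 - 664*E
u(H(p(q))/Q) - h = ((-2 + 3)/(-1))*(-664 + (-2 + 3)/(-1)) - 1*68550 = (1*(-1))*(-664 + 1*(-1)) - 68550 = -(-664 - 1) - 68550 = -1*(-665) - 68550 = 665 - 68550 = -67885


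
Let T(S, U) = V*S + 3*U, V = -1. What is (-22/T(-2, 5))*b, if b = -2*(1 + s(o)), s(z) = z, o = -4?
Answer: -132/17 ≈ -7.7647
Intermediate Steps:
T(S, U) = -S + 3*U
b = 6 (b = -2*(1 - 4) = -2*(-3) = 6)
(-22/T(-2, 5))*b = (-22/(-1*(-2) + 3*5))*6 = (-22/(2 + 15))*6 = (-22/17)*6 = ((1/17)*(-22))*6 = -22/17*6 = -132/17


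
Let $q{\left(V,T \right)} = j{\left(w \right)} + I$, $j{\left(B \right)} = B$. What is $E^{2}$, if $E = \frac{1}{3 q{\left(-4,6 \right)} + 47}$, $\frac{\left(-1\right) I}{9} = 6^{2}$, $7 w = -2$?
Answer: $\frac{49}{42003361} \approx 1.1666 \cdot 10^{-6}$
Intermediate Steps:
$w = - \frac{2}{7}$ ($w = \frac{1}{7} \left(-2\right) = - \frac{2}{7} \approx -0.28571$)
$I = -324$ ($I = - 9 \cdot 6^{2} = \left(-9\right) 36 = -324$)
$q{\left(V,T \right)} = - \frac{2270}{7}$ ($q{\left(V,T \right)} = - \frac{2}{7} - 324 = - \frac{2270}{7}$)
$E = - \frac{7}{6481}$ ($E = \frac{1}{3 \left(- \frac{2270}{7}\right) + 47} = \frac{1}{- \frac{6810}{7} + 47} = \frac{1}{- \frac{6481}{7}} = - \frac{7}{6481} \approx -0.0010801$)
$E^{2} = \left(- \frac{7}{6481}\right)^{2} = \frac{49}{42003361}$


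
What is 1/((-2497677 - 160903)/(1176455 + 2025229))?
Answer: -800421/664645 ≈ -1.2043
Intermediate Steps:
1/((-2497677 - 160903)/(1176455 + 2025229)) = 1/(-2658580/3201684) = 1/(-2658580*1/3201684) = 1/(-664645/800421) = -800421/664645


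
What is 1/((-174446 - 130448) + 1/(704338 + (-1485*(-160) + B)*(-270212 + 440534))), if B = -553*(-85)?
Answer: -48475197148/14779796759242311 ≈ -3.2798e-6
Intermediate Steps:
B = 47005
1/((-174446 - 130448) + 1/(704338 + (-1485*(-160) + B)*(-270212 + 440534))) = 1/((-174446 - 130448) + 1/(704338 + (-1485*(-160) + 47005)*(-270212 + 440534))) = 1/(-304894 + 1/(704338 + (237600 + 47005)*170322)) = 1/(-304894 + 1/(704338 + 284605*170322)) = 1/(-304894 + 1/(704338 + 48474492810)) = 1/(-304894 + 1/48475197148) = 1/(-14779796759242311/48475197148) = -48475197148/14779796759242311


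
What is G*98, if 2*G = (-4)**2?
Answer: 784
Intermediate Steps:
G = 8 (G = (1/2)*(-4)**2 = (1/2)*16 = 8)
G*98 = 8*98 = 784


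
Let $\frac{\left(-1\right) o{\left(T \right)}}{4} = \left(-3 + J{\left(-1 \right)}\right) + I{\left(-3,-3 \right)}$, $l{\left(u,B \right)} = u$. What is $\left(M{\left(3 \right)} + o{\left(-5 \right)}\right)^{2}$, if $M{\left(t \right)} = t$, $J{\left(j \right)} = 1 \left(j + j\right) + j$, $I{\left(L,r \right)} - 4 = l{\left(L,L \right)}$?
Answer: $529$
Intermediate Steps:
$I{\left(L,r \right)} = 4 + L$
$J{\left(j \right)} = 3 j$ ($J{\left(j \right)} = 1 \cdot 2 j + j = 2 j + j = 3 j$)
$o{\left(T \right)} = 20$ ($o{\left(T \right)} = - 4 \left(\left(-3 + 3 \left(-1\right)\right) + \left(4 - 3\right)\right) = - 4 \left(\left(-3 - 3\right) + 1\right) = - 4 \left(-6 + 1\right) = \left(-4\right) \left(-5\right) = 20$)
$\left(M{\left(3 \right)} + o{\left(-5 \right)}\right)^{2} = \left(3 + 20\right)^{2} = 23^{2} = 529$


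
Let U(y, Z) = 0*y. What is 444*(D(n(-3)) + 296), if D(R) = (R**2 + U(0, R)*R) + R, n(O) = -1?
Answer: 131424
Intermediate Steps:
U(y, Z) = 0
D(R) = R + R**2 (D(R) = (R**2 + 0*R) + R = (R**2 + 0) + R = R**2 + R = R + R**2)
444*(D(n(-3)) + 296) = 444*(-(1 - 1) + 296) = 444*(-1*0 + 296) = 444*(0 + 296) = 444*296 = 131424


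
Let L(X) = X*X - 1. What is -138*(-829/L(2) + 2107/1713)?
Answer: 21677592/571 ≈ 37964.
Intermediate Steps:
L(X) = -1 + X**2 (L(X) = X**2 - 1 = -1 + X**2)
-138*(-829/L(2) + 2107/1713) = -138*(-829/(-1 + 2**2) + 2107/1713) = -138*(-829/(-1 + 4) + 2107*(1/1713)) = -138*(-829/3 + 2107/1713) = -138*(-157084/571) = 21677592/571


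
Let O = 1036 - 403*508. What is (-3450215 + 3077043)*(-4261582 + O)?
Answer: 1666313736440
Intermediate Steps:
O = -203688 (O = 1036 - 204724 = -203688)
(-3450215 + 3077043)*(-4261582 + O) = (-3450215 + 3077043)*(-4261582 - 203688) = -373172*(-4465270) = 1666313736440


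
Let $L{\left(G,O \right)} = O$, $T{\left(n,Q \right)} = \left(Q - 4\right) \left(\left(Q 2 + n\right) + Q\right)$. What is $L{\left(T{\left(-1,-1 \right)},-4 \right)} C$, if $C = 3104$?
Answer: $-12416$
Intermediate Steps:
$T{\left(n,Q \right)} = \left(-4 + Q\right) \left(n + 3 Q\right)$ ($T{\left(n,Q \right)} = \left(-4 + Q\right) \left(\left(2 Q + n\right) + Q\right) = \left(-4 + Q\right) \left(\left(n + 2 Q\right) + Q\right) = \left(-4 + Q\right) \left(n + 3 Q\right)$)
$L{\left(T{\left(-1,-1 \right)},-4 \right)} C = \left(-4\right) 3104 = -12416$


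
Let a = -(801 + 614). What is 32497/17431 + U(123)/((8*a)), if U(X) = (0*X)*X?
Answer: 32497/17431 ≈ 1.8643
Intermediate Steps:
U(X) = 0 (U(X) = 0*X = 0)
a = -1415 (a = -1*1415 = -1415)
32497/17431 + U(123)/((8*a)) = 32497/17431 + 0/((8*(-1415))) = 32497*(1/17431) + 0/(-11320) = 32497/17431 + 0*(-1/11320) = 32497/17431 + 0 = 32497/17431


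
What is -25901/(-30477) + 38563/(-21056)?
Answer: -89987585/91674816 ≈ -0.98160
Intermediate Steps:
-25901/(-30477) + 38563/(-21056) = -25901*(-1/30477) + 38563*(-1/21056) = 25901/30477 - 5509/3008 = -89987585/91674816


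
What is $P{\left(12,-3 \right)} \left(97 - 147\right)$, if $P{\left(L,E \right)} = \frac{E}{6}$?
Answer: $25$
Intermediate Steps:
$P{\left(L,E \right)} = \frac{E}{6}$ ($P{\left(L,E \right)} = E \frac{1}{6} = \frac{E}{6}$)
$P{\left(12,-3 \right)} \left(97 - 147\right) = \frac{1}{6} \left(-3\right) \left(97 - 147\right) = \left(- \frac{1}{2}\right) \left(-50\right) = 25$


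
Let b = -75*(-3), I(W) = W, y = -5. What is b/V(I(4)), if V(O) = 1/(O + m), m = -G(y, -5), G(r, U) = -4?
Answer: 1800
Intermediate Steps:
b = 225
m = 4 (m = -1*(-4) = 4)
V(O) = 1/(4 + O) (V(O) = 1/(O + 4) = 1/(4 + O))
b/V(I(4)) = 225/(1/(4 + 4)) = 225/(1/8) = 225/(⅛) = 225*8 = 1800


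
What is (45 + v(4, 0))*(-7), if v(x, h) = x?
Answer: -343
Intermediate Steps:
(45 + v(4, 0))*(-7) = (45 + 4)*(-7) = 49*(-7) = -343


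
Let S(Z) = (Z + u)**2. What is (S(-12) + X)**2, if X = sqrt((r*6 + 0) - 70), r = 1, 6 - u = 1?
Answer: 2337 + 784*I ≈ 2337.0 + 784.0*I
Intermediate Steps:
u = 5 (u = 6 - 1*1 = 6 - 1 = 5)
X = 8*I (X = sqrt((1*6 + 0) - 70) = sqrt((6 + 0) - 70) = sqrt(6 - 70) = sqrt(-64) = 8*I ≈ 8.0*I)
S(Z) = (5 + Z)**2 (S(Z) = (Z + 5)**2 = (5 + Z)**2)
(S(-12) + X)**2 = ((5 - 12)**2 + 8*I)**2 = ((-7)**2 + 8*I)**2 = (49 + 8*I)**2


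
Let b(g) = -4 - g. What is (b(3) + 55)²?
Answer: 2304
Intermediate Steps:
(b(3) + 55)² = ((-4 - 1*3) + 55)² = ((-4 - 3) + 55)² = (-7 + 55)² = 48² = 2304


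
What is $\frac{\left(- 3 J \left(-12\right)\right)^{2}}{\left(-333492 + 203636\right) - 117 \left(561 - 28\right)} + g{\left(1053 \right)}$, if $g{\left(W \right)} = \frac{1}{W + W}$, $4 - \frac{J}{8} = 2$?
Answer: $- \frac{698528039}{404809002} \approx -1.7256$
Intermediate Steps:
$J = 16$ ($J = 32 - 16 = 16$)
$g{\left(W \right)} = \frac{1}{2 W}$
$\frac{\left(- 3 J \left(-12\right)\right)^{2}}{\left(-333492 + 203636\right) - 117 \left(561 - 28\right)} + g{\left(1053 \right)} = \frac{\left(\left(-3\right) 16 \left(-12\right)\right)^{2}}{\left(-333492 + 203636\right) - 117 \left(561 - 28\right)} + \frac{1}{2 \cdot 1053} = \frac{\left(\left(-48\right) \left(-12\right)\right)^{2}}{-129856 - 62361} + \frac{1}{2} \cdot \frac{1}{1053} = \frac{576^{2}}{-129856 - 62361} + \frac{1}{2106} = \frac{331776}{-192217} + \frac{1}{2106} = 331776 \left(- \frac{1}{192217}\right) + \frac{1}{2106} = - \frac{331776}{192217} + \frac{1}{2106} = - \frac{698528039}{404809002}$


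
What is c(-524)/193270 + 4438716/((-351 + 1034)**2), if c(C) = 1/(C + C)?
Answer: 899048431636871/94485928823440 ≈ 9.5152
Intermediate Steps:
c(C) = 1/(2*C)
c(-524)/193270 + 4438716/((-351 + 1034)**2) = ((1/2)/(-524))/193270 + 4438716/((-351 + 1034)**2) = ((1/2)*(-1/524))*(1/193270) + 4438716/(683**2) = -1/1048*1/193270 + 4438716/466489 = -1/202546960 + 4438716*(1/466489) = -1/202546960 + 4438716/466489 = 899048431636871/94485928823440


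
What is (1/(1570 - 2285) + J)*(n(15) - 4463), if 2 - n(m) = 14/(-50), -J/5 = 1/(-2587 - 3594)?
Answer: 26419628/10044125 ≈ 2.6304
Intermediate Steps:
J = 5/6181 (J = -5/(-2587 - 3594) = -5/(-6181) = -5*(-1/6181) = 5/6181 ≈ 0.00080893)
n(m) = 57/25 (n(m) = 2 - 14/(-50) = 2 - 14*(-1)/50 = 2 - 1*(-7/25) = 2 + 7/25 = 57/25)
(1/(1570 - 2285) + J)*(n(15) - 4463) = (1/(1570 - 2285) + 5/6181)*(57/25 - 4463) = (1/(-715) + 5/6181)*(-111518/25) = (-1/715 + 5/6181)*(-111518/25) = -2606/4419415*(-111518/25) = 26419628/10044125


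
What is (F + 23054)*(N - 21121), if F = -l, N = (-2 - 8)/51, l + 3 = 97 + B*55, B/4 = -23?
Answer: -10060870540/17 ≈ -5.9182e+8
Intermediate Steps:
B = -92 (B = 4*(-23) = -92)
l = -4966 (l = -3 + (97 - 92*55) = -3 + (97 - 5060) = -3 - 4963 = -4966)
N = -10/51 (N = -10*1/51 = -10/51 ≈ -0.19608)
F = 4966 (F = -1*(-4966) = 4966)
(F + 23054)*(N - 21121) = (4966 + 23054)*(-10/51 - 21121) = 28020*(-1077181/51) = -10060870540/17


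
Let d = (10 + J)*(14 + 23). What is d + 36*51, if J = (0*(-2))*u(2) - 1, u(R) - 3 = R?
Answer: 2169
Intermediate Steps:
u(R) = 3 + R
J = -1 (J = (0*(-2))*(3 + 2) - 1 = 0*5 - 1 = 0 - 1 = -1)
d = 333 (d = (10 - 1)*(14 + 23) = 9*37 = 333)
d + 36*51 = 333 + 36*51 = 333 + 1836 = 2169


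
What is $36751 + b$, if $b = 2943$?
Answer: $39694$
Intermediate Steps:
$36751 + b = 36751 + 2943 = 39694$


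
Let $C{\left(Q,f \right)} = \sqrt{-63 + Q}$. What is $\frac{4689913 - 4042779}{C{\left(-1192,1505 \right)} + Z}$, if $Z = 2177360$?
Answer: $\frac{281808737248}{948179314171} - \frac{647134 i \sqrt{1255}}{4740896570855} \approx 0.29721 - 4.8357 \cdot 10^{-6} i$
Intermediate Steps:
$\frac{4689913 - 4042779}{C{\left(-1192,1505 \right)} + Z} = \frac{4689913 - 4042779}{\sqrt{-63 - 1192} + 2177360} = \frac{647134}{\sqrt{-1255} + 2177360} = \frac{647134}{i \sqrt{1255} + 2177360} = \frac{647134}{2177360 + i \sqrt{1255}}$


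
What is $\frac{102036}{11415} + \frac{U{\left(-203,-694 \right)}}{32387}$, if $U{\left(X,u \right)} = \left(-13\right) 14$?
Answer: $\frac{1100854134}{123232535} \approx 8.9332$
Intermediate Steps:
$U{\left(X,u \right)} = -182$
$\frac{102036}{11415} + \frac{U{\left(-203,-694 \right)}}{32387} = \frac{102036}{11415} - \frac{182}{32387} = 102036 \cdot \frac{1}{11415} - \frac{182}{32387} = \frac{34012}{3805} - \frac{182}{32387} = \frac{1100854134}{123232535}$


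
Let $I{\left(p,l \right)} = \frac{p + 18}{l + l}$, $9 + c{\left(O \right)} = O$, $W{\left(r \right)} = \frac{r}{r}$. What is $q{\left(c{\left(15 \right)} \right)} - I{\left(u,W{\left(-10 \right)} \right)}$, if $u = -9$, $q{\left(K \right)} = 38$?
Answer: $\frac{67}{2} \approx 33.5$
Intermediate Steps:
$W{\left(r \right)} = 1$
$c{\left(O \right)} = -9 + O$
$I{\left(p,l \right)} = \frac{18 + p}{2 l}$
$q{\left(c{\left(15 \right)} \right)} - I{\left(u,W{\left(-10 \right)} \right)} = 38 - \frac{18 - 9}{2 \cdot 1} = 38 - \frac{1}{2} \cdot 1 \cdot 9 = 38 - \frac{9}{2} = \frac{67}{2}$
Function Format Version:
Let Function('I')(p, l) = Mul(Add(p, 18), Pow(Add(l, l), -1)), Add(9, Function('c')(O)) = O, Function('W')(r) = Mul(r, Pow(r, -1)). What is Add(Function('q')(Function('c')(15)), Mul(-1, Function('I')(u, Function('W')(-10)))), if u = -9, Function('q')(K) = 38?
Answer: Rational(67, 2) ≈ 33.500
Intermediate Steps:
Function('W')(r) = 1
Function('c')(O) = Add(-9, O)
Function('I')(p, l) = Mul(Rational(1, 2), Pow(l, -1), Add(18, p)) (Function('I')(p, l) = Mul(Add(18, p), Pow(Mul(2, l), -1)) = Mul(Add(18, p), Mul(Rational(1, 2), Pow(l, -1))) = Mul(Rational(1, 2), Pow(l, -1), Add(18, p)))
Add(Function('q')(Function('c')(15)), Mul(-1, Function('I')(u, Function('W')(-10)))) = Add(38, Mul(-1, Mul(Rational(1, 2), Pow(1, -1), Add(18, -9)))) = Add(38, Mul(-1, Mul(Rational(1, 2), 1, 9))) = Add(38, Mul(-1, Rational(9, 2))) = Add(38, Rational(-9, 2)) = Rational(67, 2)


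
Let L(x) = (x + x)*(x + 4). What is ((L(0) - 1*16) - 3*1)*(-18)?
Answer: 342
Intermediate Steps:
L(x) = 2*x*(4 + x) (L(x) = (2*x)*(4 + x) = 2*x*(4 + x))
((L(0) - 1*16) - 3*1)*(-18) = ((2*0*(4 + 0) - 1*16) - 3*1)*(-18) = ((2*0*4 - 16) - 3)*(-18) = ((0 - 16) - 3)*(-18) = (-16 - 3)*(-18) = -19*(-18) = 342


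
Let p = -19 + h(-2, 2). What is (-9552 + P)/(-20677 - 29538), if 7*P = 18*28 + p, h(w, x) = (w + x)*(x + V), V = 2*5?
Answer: 66379/351505 ≈ 0.18884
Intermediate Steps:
V = 10
h(w, x) = (10 + x)*(w + x) (h(w, x) = (w + x)*(x + 10) = (w + x)*(10 + x) = (10 + x)*(w + x))
p = -19 (p = -19 + (2**2 + 10*(-2) + 10*2 - 2*2) = -19 + (4 - 20 + 20 - 4) = -19 + 0 = -19)
P = 485/7 (P = (18*28 - 19)/7 = (504 - 19)/7 = (1/7)*485 = 485/7 ≈ 69.286)
(-9552 + P)/(-20677 - 29538) = (-9552 + 485/7)/(-20677 - 29538) = -66379/7/(-50215) = -66379/7*(-1/50215) = 66379/351505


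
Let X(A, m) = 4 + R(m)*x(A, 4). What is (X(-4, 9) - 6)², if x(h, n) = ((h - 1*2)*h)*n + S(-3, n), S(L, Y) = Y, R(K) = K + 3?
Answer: 1435204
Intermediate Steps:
R(K) = 3 + K
x(h, n) = n + h*n*(-2 + h) (x(h, n) = ((h - 1*2)*h)*n + n = ((h - 2)*h)*n + n = ((-2 + h)*h)*n + n = (h*(-2 + h))*n + n = h*n*(-2 + h) + n = n + h*n*(-2 + h))
X(A, m) = 4 + (3 + m)*(4 - 8*A + 4*A²) (X(A, m) = 4 + (3 + m)*(4*(1 + A² - 2*A)) = 4 + (3 + m)*(4 - 8*A + 4*A²))
(X(-4, 9) - 6)² = ((4 + 4*(3 + 9)*(1 + (-4)² - 2*(-4))) - 6)² = ((4 + 4*12*(1 + 16 + 8)) - 6)² = ((4 + 4*12*25) - 6)² = ((4 + 1200) - 6)² = (1204 - 6)² = 1198² = 1435204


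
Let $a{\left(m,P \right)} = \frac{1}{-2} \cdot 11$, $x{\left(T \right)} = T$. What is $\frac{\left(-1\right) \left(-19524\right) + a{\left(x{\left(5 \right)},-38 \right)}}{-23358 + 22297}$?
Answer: $- \frac{39037}{2122} \approx -18.396$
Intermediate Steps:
$a{\left(m,P \right)} = - \frac{11}{2}$ ($a{\left(m,P \right)} = \left(- \frac{1}{2}\right) 11 = - \frac{11}{2}$)
$\frac{\left(-1\right) \left(-19524\right) + a{\left(x{\left(5 \right)},-38 \right)}}{-23358 + 22297} = \frac{\left(-1\right) \left(-19524\right) - \frac{11}{2}}{-23358 + 22297} = \frac{19524 - \frac{11}{2}}{-1061} = \frac{39037}{2} \left(- \frac{1}{1061}\right) = - \frac{39037}{2122}$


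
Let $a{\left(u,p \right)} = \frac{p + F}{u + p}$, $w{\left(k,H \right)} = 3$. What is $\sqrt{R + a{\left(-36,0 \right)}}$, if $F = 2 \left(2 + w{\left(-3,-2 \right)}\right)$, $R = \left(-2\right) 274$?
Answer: $\frac{i \sqrt{19738}}{6} \approx 23.415 i$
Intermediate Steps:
$R = -548$
$F = 10$ ($F = 2 \left(2 + 3\right) = 2 \cdot 5 = 10$)
$a{\left(u,p \right)} = \frac{10 + p}{p + u}$ ($a{\left(u,p \right)} = \frac{p + 10}{u + p} = \frac{10 + p}{p + u}$)
$\sqrt{R + a{\left(-36,0 \right)}} = \sqrt{-548 + \frac{10 + 0}{0 - 36}} = \sqrt{-548 + \frac{1}{-36} \cdot 10} = \sqrt{-548 - \frac{5}{18}} = \sqrt{- \frac{9869}{18}} = \frac{i \sqrt{19738}}{6}$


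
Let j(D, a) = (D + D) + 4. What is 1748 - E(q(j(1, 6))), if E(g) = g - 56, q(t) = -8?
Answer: 1812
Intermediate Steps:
j(D, a) = 4 + 2*D (j(D, a) = 2*D + 4 = 4 + 2*D)
E(g) = -56 + g
1748 - E(q(j(1, 6))) = 1748 - (-56 - 8) = 1748 - 1*(-64) = 1748 + 64 = 1812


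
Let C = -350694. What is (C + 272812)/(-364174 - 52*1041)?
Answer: 5563/29879 ≈ 0.18618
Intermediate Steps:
(C + 272812)/(-364174 - 52*1041) = (-350694 + 272812)/(-364174 - 52*1041) = -77882/(-364174 - 54132) = -77882/(-418306) = -77882*(-1/418306) = 5563/29879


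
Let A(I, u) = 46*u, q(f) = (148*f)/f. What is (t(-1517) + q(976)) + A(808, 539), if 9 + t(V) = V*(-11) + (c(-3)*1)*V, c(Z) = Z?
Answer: 46171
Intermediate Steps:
q(f) = 148
t(V) = -9 - 14*V (t(V) = -9 + (V*(-11) + (-3*1)*V) = -9 + (-11*V - 3*V) = -9 - 14*V)
(t(-1517) + q(976)) + A(808, 539) = ((-9 - 14*(-1517)) + 148) + 46*539 = ((-9 + 21238) + 148) + 24794 = (21229 + 148) + 24794 = 21377 + 24794 = 46171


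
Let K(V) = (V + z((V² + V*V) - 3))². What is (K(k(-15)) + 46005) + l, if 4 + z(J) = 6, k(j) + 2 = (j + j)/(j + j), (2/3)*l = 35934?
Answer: 99907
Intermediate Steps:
l = 53901 (l = (3/2)*35934 = 53901)
k(j) = -1 (k(j) = -2 + (j + j)/(j + j) = -2 + (2*j)/((2*j)) = -2 + (2*j)*(1/(2*j)) = -2 + 1 = -1)
z(J) = 2 (z(J) = -4 + 6 = 2)
K(V) = (2 + V)² (K(V) = (V + 2)² = (2 + V)²)
(K(k(-15)) + 46005) + l = ((2 - 1)² + 46005) + 53901 = (1² + 46005) + 53901 = (1 + 46005) + 53901 = 46006 + 53901 = 99907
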